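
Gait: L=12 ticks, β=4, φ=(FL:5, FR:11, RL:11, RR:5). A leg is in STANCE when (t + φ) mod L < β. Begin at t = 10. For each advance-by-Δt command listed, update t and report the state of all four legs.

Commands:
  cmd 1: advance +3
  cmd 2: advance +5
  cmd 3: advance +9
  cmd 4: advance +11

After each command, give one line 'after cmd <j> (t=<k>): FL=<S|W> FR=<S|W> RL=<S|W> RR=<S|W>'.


start t=10: FL=S FR=W RL=W RR=S
cmd 1: advance +3 → t=13, phase=(6,0,0,6) → FL=W FR=S RL=S RR=W
cmd 2: advance +5 → t=18, phase=(11,5,5,11) → FL=W FR=W RL=W RR=W
cmd 3: advance +9 → t=27, phase=(8,2,2,8) → FL=W FR=S RL=S RR=W
cmd 4: advance +11 → t=38, phase=(7,1,1,7) → FL=W FR=S RL=S RR=W

after cmd 1 (t=13): FL=W FR=S RL=S RR=W
after cmd 2 (t=18): FL=W FR=W RL=W RR=W
after cmd 3 (t=27): FL=W FR=S RL=S RR=W
after cmd 4 (t=38): FL=W FR=S RL=S RR=W


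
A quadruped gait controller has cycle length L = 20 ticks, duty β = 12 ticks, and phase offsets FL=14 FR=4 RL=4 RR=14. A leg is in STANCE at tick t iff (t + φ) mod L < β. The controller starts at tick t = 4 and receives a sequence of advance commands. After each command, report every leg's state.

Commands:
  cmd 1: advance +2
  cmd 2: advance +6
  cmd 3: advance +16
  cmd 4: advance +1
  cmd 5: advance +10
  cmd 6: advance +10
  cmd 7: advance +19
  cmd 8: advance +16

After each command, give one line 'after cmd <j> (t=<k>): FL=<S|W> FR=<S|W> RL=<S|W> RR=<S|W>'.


after cmd 1 (t=6): FL=S FR=S RL=S RR=S
after cmd 2 (t=12): FL=S FR=W RL=W RR=S
after cmd 3 (t=28): FL=S FR=W RL=W RR=S
after cmd 4 (t=29): FL=S FR=W RL=W RR=S
after cmd 5 (t=39): FL=W FR=S RL=S RR=W
after cmd 6 (t=49): FL=S FR=W RL=W RR=S
after cmd 7 (t=68): FL=S FR=W RL=W RR=S
after cmd 8 (t=84): FL=W FR=S RL=S RR=W

start t=4: FL=W FR=S RL=S RR=W
cmd 1: advance +2 → t=6, phase=(0,10,10,0) → FL=S FR=S RL=S RR=S
cmd 2: advance +6 → t=12, phase=(6,16,16,6) → FL=S FR=W RL=W RR=S
cmd 3: advance +16 → t=28, phase=(2,12,12,2) → FL=S FR=W RL=W RR=S
cmd 4: advance +1 → t=29, phase=(3,13,13,3) → FL=S FR=W RL=W RR=S
cmd 5: advance +10 → t=39, phase=(13,3,3,13) → FL=W FR=S RL=S RR=W
cmd 6: advance +10 → t=49, phase=(3,13,13,3) → FL=S FR=W RL=W RR=S
cmd 7: advance +19 → t=68, phase=(2,12,12,2) → FL=S FR=W RL=W RR=S
cmd 8: advance +16 → t=84, phase=(18,8,8,18) → FL=W FR=S RL=S RR=W


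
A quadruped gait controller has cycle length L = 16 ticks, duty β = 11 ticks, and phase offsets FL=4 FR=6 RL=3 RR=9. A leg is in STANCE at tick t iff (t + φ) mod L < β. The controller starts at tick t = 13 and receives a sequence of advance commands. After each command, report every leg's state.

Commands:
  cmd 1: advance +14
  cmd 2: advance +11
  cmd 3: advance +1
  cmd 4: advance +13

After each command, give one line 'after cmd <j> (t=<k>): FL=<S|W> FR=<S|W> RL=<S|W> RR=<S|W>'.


start t=13: FL=S FR=S RL=S RR=S
cmd 1: advance +14 → t=27, phase=(15,1,14,4) → FL=W FR=S RL=W RR=S
cmd 2: advance +11 → t=38, phase=(10,12,9,15) → FL=S FR=W RL=S RR=W
cmd 3: advance +1 → t=39, phase=(11,13,10,0) → FL=W FR=W RL=S RR=S
cmd 4: advance +13 → t=52, phase=(8,10,7,13) → FL=S FR=S RL=S RR=W

after cmd 1 (t=27): FL=W FR=S RL=W RR=S
after cmd 2 (t=38): FL=S FR=W RL=S RR=W
after cmd 3 (t=39): FL=W FR=W RL=S RR=S
after cmd 4 (t=52): FL=S FR=S RL=S RR=W


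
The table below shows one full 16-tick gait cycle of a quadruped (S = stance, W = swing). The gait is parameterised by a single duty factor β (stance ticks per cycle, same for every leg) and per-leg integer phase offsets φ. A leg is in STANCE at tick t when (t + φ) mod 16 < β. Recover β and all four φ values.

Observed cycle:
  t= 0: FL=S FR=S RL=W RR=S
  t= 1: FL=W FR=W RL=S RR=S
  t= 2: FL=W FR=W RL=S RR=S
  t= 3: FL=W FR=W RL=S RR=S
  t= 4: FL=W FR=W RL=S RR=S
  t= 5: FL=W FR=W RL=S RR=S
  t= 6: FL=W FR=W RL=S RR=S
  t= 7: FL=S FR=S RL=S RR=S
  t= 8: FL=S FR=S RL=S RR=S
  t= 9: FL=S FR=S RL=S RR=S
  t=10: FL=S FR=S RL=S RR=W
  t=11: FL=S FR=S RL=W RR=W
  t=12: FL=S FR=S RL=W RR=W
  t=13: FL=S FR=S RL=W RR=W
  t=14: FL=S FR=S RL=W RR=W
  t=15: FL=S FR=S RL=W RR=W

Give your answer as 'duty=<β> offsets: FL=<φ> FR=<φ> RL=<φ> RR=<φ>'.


duty=10 offsets: FL=9 FR=9 RL=15 RR=0

duty β = stance ticks per leg = 10
FL: stance ticks = 10; W→S at t=7 → φ=9
FR: stance ticks = 10; W→S at t=7 → φ=9
RL: stance ticks = 10; W→S at t=1 → φ=15
RR: stance ticks = 10; W→S at t=0 → φ=0


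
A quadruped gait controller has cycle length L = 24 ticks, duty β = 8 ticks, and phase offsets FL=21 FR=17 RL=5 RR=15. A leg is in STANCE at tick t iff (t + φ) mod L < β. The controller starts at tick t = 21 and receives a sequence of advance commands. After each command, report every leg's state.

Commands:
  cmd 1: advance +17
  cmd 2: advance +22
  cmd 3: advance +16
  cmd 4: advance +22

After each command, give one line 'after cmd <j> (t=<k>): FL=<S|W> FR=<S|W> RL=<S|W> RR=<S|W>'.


after cmd 1 (t=38): FL=W FR=S RL=W RR=S
after cmd 2 (t=60): FL=W FR=S RL=W RR=S
after cmd 3 (t=76): FL=S FR=W RL=W RR=W
after cmd 4 (t=98): FL=W FR=W RL=S RR=W

start t=21: FL=W FR=W RL=S RR=W
cmd 1: advance +17 → t=38, phase=(11,7,19,5) → FL=W FR=S RL=W RR=S
cmd 2: advance +22 → t=60, phase=(9,5,17,3) → FL=W FR=S RL=W RR=S
cmd 3: advance +16 → t=76, phase=(1,21,9,19) → FL=S FR=W RL=W RR=W
cmd 4: advance +22 → t=98, phase=(23,19,7,17) → FL=W FR=W RL=S RR=W


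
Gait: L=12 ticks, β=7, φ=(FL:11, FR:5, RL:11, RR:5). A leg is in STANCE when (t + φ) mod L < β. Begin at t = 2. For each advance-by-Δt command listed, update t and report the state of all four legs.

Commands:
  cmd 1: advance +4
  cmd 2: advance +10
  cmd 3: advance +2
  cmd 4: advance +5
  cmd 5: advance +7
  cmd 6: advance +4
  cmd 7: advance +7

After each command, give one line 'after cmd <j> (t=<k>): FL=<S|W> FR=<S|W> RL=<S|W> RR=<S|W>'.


after cmd 1 (t=6): FL=S FR=W RL=S RR=W
after cmd 2 (t=16): FL=S FR=W RL=S RR=W
after cmd 3 (t=18): FL=S FR=W RL=S RR=W
after cmd 4 (t=23): FL=W FR=S RL=W RR=S
after cmd 5 (t=30): FL=S FR=W RL=S RR=W
after cmd 6 (t=34): FL=W FR=S RL=W RR=S
after cmd 7 (t=41): FL=S FR=W RL=S RR=W

start t=2: FL=S FR=W RL=S RR=W
cmd 1: advance +4 → t=6, phase=(5,11,5,11) → FL=S FR=W RL=S RR=W
cmd 2: advance +10 → t=16, phase=(3,9,3,9) → FL=S FR=W RL=S RR=W
cmd 3: advance +2 → t=18, phase=(5,11,5,11) → FL=S FR=W RL=S RR=W
cmd 4: advance +5 → t=23, phase=(10,4,10,4) → FL=W FR=S RL=W RR=S
cmd 5: advance +7 → t=30, phase=(5,11,5,11) → FL=S FR=W RL=S RR=W
cmd 6: advance +4 → t=34, phase=(9,3,9,3) → FL=W FR=S RL=W RR=S
cmd 7: advance +7 → t=41, phase=(4,10,4,10) → FL=S FR=W RL=S RR=W


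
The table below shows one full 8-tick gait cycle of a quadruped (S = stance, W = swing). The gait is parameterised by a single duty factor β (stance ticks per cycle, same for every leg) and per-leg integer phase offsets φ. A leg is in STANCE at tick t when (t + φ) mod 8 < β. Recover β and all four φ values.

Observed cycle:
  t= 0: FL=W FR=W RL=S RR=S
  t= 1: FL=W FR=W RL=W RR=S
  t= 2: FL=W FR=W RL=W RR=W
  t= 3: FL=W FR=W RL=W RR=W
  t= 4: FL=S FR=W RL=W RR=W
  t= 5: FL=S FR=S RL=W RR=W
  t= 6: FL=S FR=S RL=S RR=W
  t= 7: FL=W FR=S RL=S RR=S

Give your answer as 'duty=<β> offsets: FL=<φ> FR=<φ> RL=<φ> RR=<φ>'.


duty=3 offsets: FL=4 FR=3 RL=2 RR=1

duty β = stance ticks per leg = 3
FL: stance ticks = 3; W→S at t=4 → φ=4
FR: stance ticks = 3; W→S at t=5 → φ=3
RL: stance ticks = 3; W→S at t=6 → φ=2
RR: stance ticks = 3; W→S at t=7 → φ=1


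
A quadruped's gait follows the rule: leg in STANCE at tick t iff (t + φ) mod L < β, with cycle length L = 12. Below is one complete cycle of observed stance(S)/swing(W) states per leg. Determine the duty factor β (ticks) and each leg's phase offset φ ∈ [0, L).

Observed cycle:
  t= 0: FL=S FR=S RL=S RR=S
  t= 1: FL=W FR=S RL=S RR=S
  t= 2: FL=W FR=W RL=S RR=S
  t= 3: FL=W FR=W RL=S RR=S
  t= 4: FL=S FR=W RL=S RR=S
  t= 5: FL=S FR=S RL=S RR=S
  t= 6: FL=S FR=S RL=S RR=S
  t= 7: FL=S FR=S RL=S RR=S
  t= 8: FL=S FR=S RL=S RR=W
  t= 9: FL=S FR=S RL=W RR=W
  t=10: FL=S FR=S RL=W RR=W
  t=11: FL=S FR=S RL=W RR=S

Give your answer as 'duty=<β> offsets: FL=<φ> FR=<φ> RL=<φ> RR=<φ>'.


duty=9 offsets: FL=8 FR=7 RL=0 RR=1

duty β = stance ticks per leg = 9
FL: stance ticks = 9; W→S at t=4 → φ=8
FR: stance ticks = 9; W→S at t=5 → φ=7
RL: stance ticks = 9; W→S at t=0 → φ=0
RR: stance ticks = 9; W→S at t=11 → φ=1


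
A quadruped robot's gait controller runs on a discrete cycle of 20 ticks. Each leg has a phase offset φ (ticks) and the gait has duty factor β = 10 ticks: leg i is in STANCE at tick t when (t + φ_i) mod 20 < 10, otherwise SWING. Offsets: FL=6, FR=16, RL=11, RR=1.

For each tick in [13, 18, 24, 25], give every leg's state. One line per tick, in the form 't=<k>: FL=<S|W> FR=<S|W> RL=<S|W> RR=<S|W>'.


t=13: phase=(19,9,4,14) vs β=10 → FL=W FR=S RL=S RR=W
t=18: phase=(4,14,9,19) vs β=10 → FL=S FR=W RL=S RR=W
t=24: phase=(10,0,15,5) vs β=10 → FL=W FR=S RL=W RR=S
t=25: phase=(11,1,16,6) vs β=10 → FL=W FR=S RL=W RR=S

t=13: FL=W FR=S RL=S RR=W
t=18: FL=S FR=W RL=S RR=W
t=24: FL=W FR=S RL=W RR=S
t=25: FL=W FR=S RL=W RR=S


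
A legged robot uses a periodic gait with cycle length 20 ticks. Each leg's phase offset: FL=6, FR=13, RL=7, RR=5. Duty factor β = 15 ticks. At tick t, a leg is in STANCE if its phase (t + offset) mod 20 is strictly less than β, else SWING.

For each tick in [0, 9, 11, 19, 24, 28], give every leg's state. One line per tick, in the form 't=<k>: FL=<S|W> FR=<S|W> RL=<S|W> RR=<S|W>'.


t=0: FL=S FR=S RL=S RR=S
t=9: FL=W FR=S RL=W RR=S
t=11: FL=W FR=S RL=W RR=W
t=19: FL=S FR=S RL=S RR=S
t=24: FL=S FR=W RL=S RR=S
t=28: FL=S FR=S RL=W RR=S

t=0: phase=(6,13,7,5) vs β=15 → FL=S FR=S RL=S RR=S
t=9: phase=(15,2,16,14) vs β=15 → FL=W FR=S RL=W RR=S
t=11: phase=(17,4,18,16) vs β=15 → FL=W FR=S RL=W RR=W
t=19: phase=(5,12,6,4) vs β=15 → FL=S FR=S RL=S RR=S
t=24: phase=(10,17,11,9) vs β=15 → FL=S FR=W RL=S RR=S
t=28: phase=(14,1,15,13) vs β=15 → FL=S FR=S RL=W RR=S


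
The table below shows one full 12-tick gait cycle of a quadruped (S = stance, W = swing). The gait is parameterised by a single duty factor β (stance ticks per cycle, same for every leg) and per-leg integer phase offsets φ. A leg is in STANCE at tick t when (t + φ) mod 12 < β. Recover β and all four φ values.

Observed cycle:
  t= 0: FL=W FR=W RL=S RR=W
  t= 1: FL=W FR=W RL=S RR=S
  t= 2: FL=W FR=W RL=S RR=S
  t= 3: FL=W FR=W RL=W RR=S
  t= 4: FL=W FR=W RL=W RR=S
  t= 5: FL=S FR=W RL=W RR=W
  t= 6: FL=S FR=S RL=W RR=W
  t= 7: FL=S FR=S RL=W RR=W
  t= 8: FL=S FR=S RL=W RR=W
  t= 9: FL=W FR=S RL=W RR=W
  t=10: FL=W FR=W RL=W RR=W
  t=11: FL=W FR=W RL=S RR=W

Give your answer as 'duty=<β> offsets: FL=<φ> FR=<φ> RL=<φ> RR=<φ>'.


duty β = stance ticks per leg = 4
FL: stance ticks = 4; W→S at t=5 → φ=7
FR: stance ticks = 4; W→S at t=6 → φ=6
RL: stance ticks = 4; W→S at t=11 → φ=1
RR: stance ticks = 4; W→S at t=1 → φ=11

duty=4 offsets: FL=7 FR=6 RL=1 RR=11


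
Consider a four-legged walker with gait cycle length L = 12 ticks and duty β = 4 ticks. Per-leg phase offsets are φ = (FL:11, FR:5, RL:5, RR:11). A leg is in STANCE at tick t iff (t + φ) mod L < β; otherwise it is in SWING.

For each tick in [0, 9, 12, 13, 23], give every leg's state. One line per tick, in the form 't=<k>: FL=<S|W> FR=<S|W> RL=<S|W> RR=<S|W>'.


t=0: FL=W FR=W RL=W RR=W
t=9: FL=W FR=S RL=S RR=W
t=12: FL=W FR=W RL=W RR=W
t=13: FL=S FR=W RL=W RR=S
t=23: FL=W FR=W RL=W RR=W

t=0: phase=(11,5,5,11) vs β=4 → FL=W FR=W RL=W RR=W
t=9: phase=(8,2,2,8) vs β=4 → FL=W FR=S RL=S RR=W
t=12: phase=(11,5,5,11) vs β=4 → FL=W FR=W RL=W RR=W
t=13: phase=(0,6,6,0) vs β=4 → FL=S FR=W RL=W RR=S
t=23: phase=(10,4,4,10) vs β=4 → FL=W FR=W RL=W RR=W


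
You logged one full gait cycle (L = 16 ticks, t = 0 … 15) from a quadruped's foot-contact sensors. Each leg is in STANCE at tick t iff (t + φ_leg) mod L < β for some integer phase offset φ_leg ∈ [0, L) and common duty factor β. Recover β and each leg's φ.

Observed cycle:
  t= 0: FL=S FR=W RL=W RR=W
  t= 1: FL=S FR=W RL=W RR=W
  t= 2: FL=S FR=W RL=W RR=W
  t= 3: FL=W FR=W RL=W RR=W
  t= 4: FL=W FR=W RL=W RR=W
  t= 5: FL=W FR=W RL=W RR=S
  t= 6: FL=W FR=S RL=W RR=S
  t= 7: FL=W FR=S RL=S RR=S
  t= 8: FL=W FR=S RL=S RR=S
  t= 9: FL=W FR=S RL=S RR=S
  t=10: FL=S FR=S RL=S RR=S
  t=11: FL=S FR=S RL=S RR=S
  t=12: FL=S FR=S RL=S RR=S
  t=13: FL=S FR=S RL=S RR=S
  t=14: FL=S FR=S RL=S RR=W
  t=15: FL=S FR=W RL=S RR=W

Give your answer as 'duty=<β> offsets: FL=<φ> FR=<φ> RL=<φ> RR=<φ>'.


duty β = stance ticks per leg = 9
FL: stance ticks = 9; W→S at t=10 → φ=6
FR: stance ticks = 9; W→S at t=6 → φ=10
RL: stance ticks = 9; W→S at t=7 → φ=9
RR: stance ticks = 9; W→S at t=5 → φ=11

duty=9 offsets: FL=6 FR=10 RL=9 RR=11


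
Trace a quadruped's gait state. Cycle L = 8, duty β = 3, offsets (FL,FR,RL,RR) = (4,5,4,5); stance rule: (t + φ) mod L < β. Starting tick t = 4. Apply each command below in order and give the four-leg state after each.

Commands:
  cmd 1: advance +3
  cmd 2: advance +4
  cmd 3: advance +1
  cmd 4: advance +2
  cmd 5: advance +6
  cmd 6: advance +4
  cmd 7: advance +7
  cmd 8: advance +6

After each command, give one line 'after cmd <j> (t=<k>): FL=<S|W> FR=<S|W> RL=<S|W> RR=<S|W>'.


after cmd 1 (t=7): FL=W FR=W RL=W RR=W
after cmd 2 (t=11): FL=W FR=S RL=W RR=S
after cmd 3 (t=12): FL=S FR=S RL=S RR=S
after cmd 4 (t=14): FL=S FR=W RL=S RR=W
after cmd 5 (t=20): FL=S FR=S RL=S RR=S
after cmd 6 (t=24): FL=W FR=W RL=W RR=W
after cmd 7 (t=31): FL=W FR=W RL=W RR=W
after cmd 8 (t=37): FL=S FR=S RL=S RR=S

start t=4: FL=S FR=S RL=S RR=S
cmd 1: advance +3 → t=7, phase=(3,4,3,4) → FL=W FR=W RL=W RR=W
cmd 2: advance +4 → t=11, phase=(7,0,7,0) → FL=W FR=S RL=W RR=S
cmd 3: advance +1 → t=12, phase=(0,1,0,1) → FL=S FR=S RL=S RR=S
cmd 4: advance +2 → t=14, phase=(2,3,2,3) → FL=S FR=W RL=S RR=W
cmd 5: advance +6 → t=20, phase=(0,1,0,1) → FL=S FR=S RL=S RR=S
cmd 6: advance +4 → t=24, phase=(4,5,4,5) → FL=W FR=W RL=W RR=W
cmd 7: advance +7 → t=31, phase=(3,4,3,4) → FL=W FR=W RL=W RR=W
cmd 8: advance +6 → t=37, phase=(1,2,1,2) → FL=S FR=S RL=S RR=S


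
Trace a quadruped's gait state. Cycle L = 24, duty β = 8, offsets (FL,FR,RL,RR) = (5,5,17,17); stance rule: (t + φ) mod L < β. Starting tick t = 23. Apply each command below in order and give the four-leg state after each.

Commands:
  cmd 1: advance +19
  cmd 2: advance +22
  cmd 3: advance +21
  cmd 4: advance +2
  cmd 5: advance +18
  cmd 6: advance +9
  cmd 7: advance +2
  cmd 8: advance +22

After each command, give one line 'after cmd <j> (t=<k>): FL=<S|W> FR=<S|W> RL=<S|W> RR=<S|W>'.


start t=23: FL=S FR=S RL=W RR=W
cmd 1: advance +19 → t=42, phase=(23,23,11,11) → FL=W FR=W RL=W RR=W
cmd 2: advance +22 → t=64, phase=(21,21,9,9) → FL=W FR=W RL=W RR=W
cmd 3: advance +21 → t=85, phase=(18,18,6,6) → FL=W FR=W RL=S RR=S
cmd 4: advance +2 → t=87, phase=(20,20,8,8) → FL=W FR=W RL=W RR=W
cmd 5: advance +18 → t=105, phase=(14,14,2,2) → FL=W FR=W RL=S RR=S
cmd 6: advance +9 → t=114, phase=(23,23,11,11) → FL=W FR=W RL=W RR=W
cmd 7: advance +2 → t=116, phase=(1,1,13,13) → FL=S FR=S RL=W RR=W
cmd 8: advance +22 → t=138, phase=(23,23,11,11) → FL=W FR=W RL=W RR=W

after cmd 1 (t=42): FL=W FR=W RL=W RR=W
after cmd 2 (t=64): FL=W FR=W RL=W RR=W
after cmd 3 (t=85): FL=W FR=W RL=S RR=S
after cmd 4 (t=87): FL=W FR=W RL=W RR=W
after cmd 5 (t=105): FL=W FR=W RL=S RR=S
after cmd 6 (t=114): FL=W FR=W RL=W RR=W
after cmd 7 (t=116): FL=S FR=S RL=W RR=W
after cmd 8 (t=138): FL=W FR=W RL=W RR=W


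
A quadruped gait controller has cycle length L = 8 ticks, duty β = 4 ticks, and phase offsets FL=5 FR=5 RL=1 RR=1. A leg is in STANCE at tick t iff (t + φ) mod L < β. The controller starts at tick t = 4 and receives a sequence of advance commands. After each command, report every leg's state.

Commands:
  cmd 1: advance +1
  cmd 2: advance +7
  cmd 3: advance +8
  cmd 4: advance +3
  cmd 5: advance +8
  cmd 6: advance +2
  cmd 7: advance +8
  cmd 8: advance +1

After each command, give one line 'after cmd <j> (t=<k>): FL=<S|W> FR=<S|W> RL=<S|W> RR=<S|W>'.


start t=4: FL=S FR=S RL=W RR=W
cmd 1: advance +1 → t=5, phase=(2,2,6,6) → FL=S FR=S RL=W RR=W
cmd 2: advance +7 → t=12, phase=(1,1,5,5) → FL=S FR=S RL=W RR=W
cmd 3: advance +8 → t=20, phase=(1,1,5,5) → FL=S FR=S RL=W RR=W
cmd 4: advance +3 → t=23, phase=(4,4,0,0) → FL=W FR=W RL=S RR=S
cmd 5: advance +8 → t=31, phase=(4,4,0,0) → FL=W FR=W RL=S RR=S
cmd 6: advance +2 → t=33, phase=(6,6,2,2) → FL=W FR=W RL=S RR=S
cmd 7: advance +8 → t=41, phase=(6,6,2,2) → FL=W FR=W RL=S RR=S
cmd 8: advance +1 → t=42, phase=(7,7,3,3) → FL=W FR=W RL=S RR=S

after cmd 1 (t=5): FL=S FR=S RL=W RR=W
after cmd 2 (t=12): FL=S FR=S RL=W RR=W
after cmd 3 (t=20): FL=S FR=S RL=W RR=W
after cmd 4 (t=23): FL=W FR=W RL=S RR=S
after cmd 5 (t=31): FL=W FR=W RL=S RR=S
after cmd 6 (t=33): FL=W FR=W RL=S RR=S
after cmd 7 (t=41): FL=W FR=W RL=S RR=S
after cmd 8 (t=42): FL=W FR=W RL=S RR=S


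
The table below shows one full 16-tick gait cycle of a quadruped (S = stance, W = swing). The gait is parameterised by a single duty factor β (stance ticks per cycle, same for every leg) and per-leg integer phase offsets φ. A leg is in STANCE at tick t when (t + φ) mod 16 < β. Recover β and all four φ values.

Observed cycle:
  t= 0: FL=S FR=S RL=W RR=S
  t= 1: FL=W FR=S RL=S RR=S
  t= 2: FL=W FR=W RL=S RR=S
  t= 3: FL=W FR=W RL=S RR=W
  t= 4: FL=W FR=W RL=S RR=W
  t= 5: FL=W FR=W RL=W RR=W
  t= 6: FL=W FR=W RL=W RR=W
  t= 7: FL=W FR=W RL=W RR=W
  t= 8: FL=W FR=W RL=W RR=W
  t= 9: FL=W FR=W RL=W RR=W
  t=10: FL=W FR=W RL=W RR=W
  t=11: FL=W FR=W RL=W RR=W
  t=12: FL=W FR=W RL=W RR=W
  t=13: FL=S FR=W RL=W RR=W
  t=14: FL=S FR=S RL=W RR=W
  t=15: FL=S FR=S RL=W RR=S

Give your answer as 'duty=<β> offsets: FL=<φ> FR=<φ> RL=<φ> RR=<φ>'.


duty β = stance ticks per leg = 4
FL: stance ticks = 4; W→S at t=13 → φ=3
FR: stance ticks = 4; W→S at t=14 → φ=2
RL: stance ticks = 4; W→S at t=1 → φ=15
RR: stance ticks = 4; W→S at t=15 → φ=1

duty=4 offsets: FL=3 FR=2 RL=15 RR=1


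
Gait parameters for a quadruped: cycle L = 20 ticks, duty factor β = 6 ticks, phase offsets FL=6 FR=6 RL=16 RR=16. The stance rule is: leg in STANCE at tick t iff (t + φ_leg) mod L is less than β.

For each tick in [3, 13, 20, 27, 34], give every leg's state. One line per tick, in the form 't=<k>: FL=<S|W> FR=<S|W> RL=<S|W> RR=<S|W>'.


t=3: phase=(9,9,19,19) vs β=6 → FL=W FR=W RL=W RR=W
t=13: phase=(19,19,9,9) vs β=6 → FL=W FR=W RL=W RR=W
t=20: phase=(6,6,16,16) vs β=6 → FL=W FR=W RL=W RR=W
t=27: phase=(13,13,3,3) vs β=6 → FL=W FR=W RL=S RR=S
t=34: phase=(0,0,10,10) vs β=6 → FL=S FR=S RL=W RR=W

t=3: FL=W FR=W RL=W RR=W
t=13: FL=W FR=W RL=W RR=W
t=20: FL=W FR=W RL=W RR=W
t=27: FL=W FR=W RL=S RR=S
t=34: FL=S FR=S RL=W RR=W


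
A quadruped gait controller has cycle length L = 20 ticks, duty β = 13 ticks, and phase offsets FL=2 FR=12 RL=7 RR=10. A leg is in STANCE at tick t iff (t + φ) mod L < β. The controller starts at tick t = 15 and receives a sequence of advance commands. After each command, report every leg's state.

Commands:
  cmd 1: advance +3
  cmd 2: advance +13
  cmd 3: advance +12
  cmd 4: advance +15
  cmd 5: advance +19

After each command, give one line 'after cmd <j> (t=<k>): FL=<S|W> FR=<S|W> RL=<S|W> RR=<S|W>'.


start t=15: FL=W FR=S RL=S RR=S
cmd 1: advance +3 → t=18, phase=(0,10,5,8) → FL=S FR=S RL=S RR=S
cmd 2: advance +13 → t=31, phase=(13,3,18,1) → FL=W FR=S RL=W RR=S
cmd 3: advance +12 → t=43, phase=(5,15,10,13) → FL=S FR=W RL=S RR=W
cmd 4: advance +15 → t=58, phase=(0,10,5,8) → FL=S FR=S RL=S RR=S
cmd 5: advance +19 → t=77, phase=(19,9,4,7) → FL=W FR=S RL=S RR=S

after cmd 1 (t=18): FL=S FR=S RL=S RR=S
after cmd 2 (t=31): FL=W FR=S RL=W RR=S
after cmd 3 (t=43): FL=S FR=W RL=S RR=W
after cmd 4 (t=58): FL=S FR=S RL=S RR=S
after cmd 5 (t=77): FL=W FR=S RL=S RR=S


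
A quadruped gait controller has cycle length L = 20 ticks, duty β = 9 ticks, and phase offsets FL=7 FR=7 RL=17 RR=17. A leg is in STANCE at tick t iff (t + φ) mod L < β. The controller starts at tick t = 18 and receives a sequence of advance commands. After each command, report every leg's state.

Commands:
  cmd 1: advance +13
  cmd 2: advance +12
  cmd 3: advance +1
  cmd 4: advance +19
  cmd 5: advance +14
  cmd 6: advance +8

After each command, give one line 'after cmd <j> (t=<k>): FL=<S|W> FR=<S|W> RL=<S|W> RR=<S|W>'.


after cmd 1 (t=31): FL=W FR=W RL=S RR=S
after cmd 2 (t=43): FL=W FR=W RL=S RR=S
after cmd 3 (t=44): FL=W FR=W RL=S RR=S
after cmd 4 (t=63): FL=W FR=W RL=S RR=S
after cmd 5 (t=77): FL=S FR=S RL=W RR=W
after cmd 6 (t=85): FL=W FR=W RL=S RR=S

start t=18: FL=S FR=S RL=W RR=W
cmd 1: advance +13 → t=31, phase=(18,18,8,8) → FL=W FR=W RL=S RR=S
cmd 2: advance +12 → t=43, phase=(10,10,0,0) → FL=W FR=W RL=S RR=S
cmd 3: advance +1 → t=44, phase=(11,11,1,1) → FL=W FR=W RL=S RR=S
cmd 4: advance +19 → t=63, phase=(10,10,0,0) → FL=W FR=W RL=S RR=S
cmd 5: advance +14 → t=77, phase=(4,4,14,14) → FL=S FR=S RL=W RR=W
cmd 6: advance +8 → t=85, phase=(12,12,2,2) → FL=W FR=W RL=S RR=S


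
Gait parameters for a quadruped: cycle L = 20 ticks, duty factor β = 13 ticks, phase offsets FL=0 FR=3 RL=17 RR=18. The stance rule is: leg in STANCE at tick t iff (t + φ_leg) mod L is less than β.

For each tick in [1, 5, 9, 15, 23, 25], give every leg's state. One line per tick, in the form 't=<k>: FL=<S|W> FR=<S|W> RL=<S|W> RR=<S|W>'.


t=1: phase=(1,4,18,19) vs β=13 → FL=S FR=S RL=W RR=W
t=5: phase=(5,8,2,3) vs β=13 → FL=S FR=S RL=S RR=S
t=9: phase=(9,12,6,7) vs β=13 → FL=S FR=S RL=S RR=S
t=15: phase=(15,18,12,13) vs β=13 → FL=W FR=W RL=S RR=W
t=23: phase=(3,6,0,1) vs β=13 → FL=S FR=S RL=S RR=S
t=25: phase=(5,8,2,3) vs β=13 → FL=S FR=S RL=S RR=S

t=1: FL=S FR=S RL=W RR=W
t=5: FL=S FR=S RL=S RR=S
t=9: FL=S FR=S RL=S RR=S
t=15: FL=W FR=W RL=S RR=W
t=23: FL=S FR=S RL=S RR=S
t=25: FL=S FR=S RL=S RR=S


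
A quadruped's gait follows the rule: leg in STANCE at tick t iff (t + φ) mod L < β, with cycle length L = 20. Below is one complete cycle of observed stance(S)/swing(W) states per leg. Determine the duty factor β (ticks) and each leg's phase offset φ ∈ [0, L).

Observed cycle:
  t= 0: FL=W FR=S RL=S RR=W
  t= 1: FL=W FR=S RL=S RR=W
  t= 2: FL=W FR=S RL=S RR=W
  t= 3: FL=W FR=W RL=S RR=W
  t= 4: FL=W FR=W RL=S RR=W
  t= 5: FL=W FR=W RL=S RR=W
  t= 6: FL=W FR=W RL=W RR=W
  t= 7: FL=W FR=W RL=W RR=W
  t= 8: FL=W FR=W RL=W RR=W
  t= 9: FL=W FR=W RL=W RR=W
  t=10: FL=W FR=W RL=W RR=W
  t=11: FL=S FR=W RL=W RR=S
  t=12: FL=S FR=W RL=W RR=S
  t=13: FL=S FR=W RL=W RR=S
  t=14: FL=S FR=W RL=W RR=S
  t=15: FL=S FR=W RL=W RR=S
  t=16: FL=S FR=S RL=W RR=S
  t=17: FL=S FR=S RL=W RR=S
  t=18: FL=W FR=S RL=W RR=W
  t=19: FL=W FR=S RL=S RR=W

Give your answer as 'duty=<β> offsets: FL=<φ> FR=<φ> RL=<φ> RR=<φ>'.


duty β = stance ticks per leg = 7
FL: stance ticks = 7; W→S at t=11 → φ=9
FR: stance ticks = 7; W→S at t=16 → φ=4
RL: stance ticks = 7; W→S at t=19 → φ=1
RR: stance ticks = 7; W→S at t=11 → φ=9

duty=7 offsets: FL=9 FR=4 RL=1 RR=9


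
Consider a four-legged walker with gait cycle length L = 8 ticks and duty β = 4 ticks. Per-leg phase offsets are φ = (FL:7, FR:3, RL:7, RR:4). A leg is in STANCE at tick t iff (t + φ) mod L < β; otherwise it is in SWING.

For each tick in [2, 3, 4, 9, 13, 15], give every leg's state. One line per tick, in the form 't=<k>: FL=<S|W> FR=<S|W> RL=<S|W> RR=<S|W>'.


t=2: FL=S FR=W RL=S RR=W
t=3: FL=S FR=W RL=S RR=W
t=4: FL=S FR=W RL=S RR=S
t=9: FL=S FR=W RL=S RR=W
t=13: FL=W FR=S RL=W RR=S
t=15: FL=W FR=S RL=W RR=S

t=2: phase=(1,5,1,6) vs β=4 → FL=S FR=W RL=S RR=W
t=3: phase=(2,6,2,7) vs β=4 → FL=S FR=W RL=S RR=W
t=4: phase=(3,7,3,0) vs β=4 → FL=S FR=W RL=S RR=S
t=9: phase=(0,4,0,5) vs β=4 → FL=S FR=W RL=S RR=W
t=13: phase=(4,0,4,1) vs β=4 → FL=W FR=S RL=W RR=S
t=15: phase=(6,2,6,3) vs β=4 → FL=W FR=S RL=W RR=S


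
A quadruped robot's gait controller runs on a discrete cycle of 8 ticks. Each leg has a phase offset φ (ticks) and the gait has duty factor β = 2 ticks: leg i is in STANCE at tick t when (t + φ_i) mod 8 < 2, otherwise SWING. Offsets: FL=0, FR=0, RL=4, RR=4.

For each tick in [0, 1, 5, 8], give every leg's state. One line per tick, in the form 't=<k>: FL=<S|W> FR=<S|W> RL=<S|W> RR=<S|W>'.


t=0: FL=S FR=S RL=W RR=W
t=1: FL=S FR=S RL=W RR=W
t=5: FL=W FR=W RL=S RR=S
t=8: FL=S FR=S RL=W RR=W

t=0: phase=(0,0,4,4) vs β=2 → FL=S FR=S RL=W RR=W
t=1: phase=(1,1,5,5) vs β=2 → FL=S FR=S RL=W RR=W
t=5: phase=(5,5,1,1) vs β=2 → FL=W FR=W RL=S RR=S
t=8: phase=(0,0,4,4) vs β=2 → FL=S FR=S RL=W RR=W


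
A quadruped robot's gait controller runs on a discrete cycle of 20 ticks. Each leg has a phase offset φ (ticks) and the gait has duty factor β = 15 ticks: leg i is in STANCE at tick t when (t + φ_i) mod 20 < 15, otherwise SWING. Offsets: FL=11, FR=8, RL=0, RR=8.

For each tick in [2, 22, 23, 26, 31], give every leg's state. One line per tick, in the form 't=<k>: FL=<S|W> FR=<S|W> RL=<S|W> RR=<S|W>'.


t=2: phase=(13,10,2,10) vs β=15 → FL=S FR=S RL=S RR=S
t=22: phase=(13,10,2,10) vs β=15 → FL=S FR=S RL=S RR=S
t=23: phase=(14,11,3,11) vs β=15 → FL=S FR=S RL=S RR=S
t=26: phase=(17,14,6,14) vs β=15 → FL=W FR=S RL=S RR=S
t=31: phase=(2,19,11,19) vs β=15 → FL=S FR=W RL=S RR=W

t=2: FL=S FR=S RL=S RR=S
t=22: FL=S FR=S RL=S RR=S
t=23: FL=S FR=S RL=S RR=S
t=26: FL=W FR=S RL=S RR=S
t=31: FL=S FR=W RL=S RR=W


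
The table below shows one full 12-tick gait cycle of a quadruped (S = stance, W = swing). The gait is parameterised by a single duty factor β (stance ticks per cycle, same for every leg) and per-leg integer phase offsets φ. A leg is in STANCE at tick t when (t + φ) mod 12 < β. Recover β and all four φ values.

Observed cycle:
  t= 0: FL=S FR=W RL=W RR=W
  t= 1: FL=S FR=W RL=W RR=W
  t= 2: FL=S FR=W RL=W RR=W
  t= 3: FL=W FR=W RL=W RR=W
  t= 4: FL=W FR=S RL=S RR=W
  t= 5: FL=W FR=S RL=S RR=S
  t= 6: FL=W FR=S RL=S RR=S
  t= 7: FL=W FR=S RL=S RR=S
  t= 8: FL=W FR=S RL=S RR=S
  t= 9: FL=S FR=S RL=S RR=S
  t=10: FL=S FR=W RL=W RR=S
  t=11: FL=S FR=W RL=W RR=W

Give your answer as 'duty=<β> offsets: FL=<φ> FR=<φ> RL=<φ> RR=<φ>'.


duty β = stance ticks per leg = 6
FL: stance ticks = 6; W→S at t=9 → φ=3
FR: stance ticks = 6; W→S at t=4 → φ=8
RL: stance ticks = 6; W→S at t=4 → φ=8
RR: stance ticks = 6; W→S at t=5 → φ=7

duty=6 offsets: FL=3 FR=8 RL=8 RR=7


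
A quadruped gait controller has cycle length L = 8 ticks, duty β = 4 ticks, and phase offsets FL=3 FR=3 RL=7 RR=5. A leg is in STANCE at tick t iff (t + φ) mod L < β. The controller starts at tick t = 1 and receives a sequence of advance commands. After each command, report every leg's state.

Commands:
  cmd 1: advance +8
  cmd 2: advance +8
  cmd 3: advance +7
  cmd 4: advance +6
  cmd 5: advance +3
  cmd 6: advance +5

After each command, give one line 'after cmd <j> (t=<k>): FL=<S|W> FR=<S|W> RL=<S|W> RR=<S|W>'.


start t=1: FL=W FR=W RL=S RR=W
cmd 1: advance +8 → t=9, phase=(4,4,0,6) → FL=W FR=W RL=S RR=W
cmd 2: advance +8 → t=17, phase=(4,4,0,6) → FL=W FR=W RL=S RR=W
cmd 3: advance +7 → t=24, phase=(3,3,7,5) → FL=S FR=S RL=W RR=W
cmd 4: advance +6 → t=30, phase=(1,1,5,3) → FL=S FR=S RL=W RR=S
cmd 5: advance +3 → t=33, phase=(4,4,0,6) → FL=W FR=W RL=S RR=W
cmd 6: advance +5 → t=38, phase=(1,1,5,3) → FL=S FR=S RL=W RR=S

after cmd 1 (t=9): FL=W FR=W RL=S RR=W
after cmd 2 (t=17): FL=W FR=W RL=S RR=W
after cmd 3 (t=24): FL=S FR=S RL=W RR=W
after cmd 4 (t=30): FL=S FR=S RL=W RR=S
after cmd 5 (t=33): FL=W FR=W RL=S RR=W
after cmd 6 (t=38): FL=S FR=S RL=W RR=S


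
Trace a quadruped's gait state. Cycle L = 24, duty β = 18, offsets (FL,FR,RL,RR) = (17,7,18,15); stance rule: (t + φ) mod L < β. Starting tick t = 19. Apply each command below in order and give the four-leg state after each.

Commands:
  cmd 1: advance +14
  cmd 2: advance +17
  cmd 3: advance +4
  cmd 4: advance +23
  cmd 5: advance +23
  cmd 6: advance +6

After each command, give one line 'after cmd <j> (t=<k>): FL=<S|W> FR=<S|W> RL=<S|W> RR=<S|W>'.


start t=19: FL=S FR=S RL=S RR=S
cmd 1: advance +14 → t=33, phase=(2,16,3,0) → FL=S FR=S RL=S RR=S
cmd 2: advance +17 → t=50, phase=(19,9,20,17) → FL=W FR=S RL=W RR=S
cmd 3: advance +4 → t=54, phase=(23,13,0,21) → FL=W FR=S RL=S RR=W
cmd 4: advance +23 → t=77, phase=(22,12,23,20) → FL=W FR=S RL=W RR=W
cmd 5: advance +23 → t=100, phase=(21,11,22,19) → FL=W FR=S RL=W RR=W
cmd 6: advance +6 → t=106, phase=(3,17,4,1) → FL=S FR=S RL=S RR=S

after cmd 1 (t=33): FL=S FR=S RL=S RR=S
after cmd 2 (t=50): FL=W FR=S RL=W RR=S
after cmd 3 (t=54): FL=W FR=S RL=S RR=W
after cmd 4 (t=77): FL=W FR=S RL=W RR=W
after cmd 5 (t=100): FL=W FR=S RL=W RR=W
after cmd 6 (t=106): FL=S FR=S RL=S RR=S


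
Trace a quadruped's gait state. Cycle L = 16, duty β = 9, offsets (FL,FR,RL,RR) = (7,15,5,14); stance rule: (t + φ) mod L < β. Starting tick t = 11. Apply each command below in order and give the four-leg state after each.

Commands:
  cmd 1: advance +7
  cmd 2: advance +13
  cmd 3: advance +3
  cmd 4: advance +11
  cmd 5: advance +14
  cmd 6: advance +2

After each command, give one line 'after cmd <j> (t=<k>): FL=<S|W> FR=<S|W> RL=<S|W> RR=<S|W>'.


start t=11: FL=S FR=W RL=S RR=W
cmd 1: advance +7 → t=18, phase=(9,1,7,0) → FL=W FR=S RL=S RR=S
cmd 2: advance +13 → t=31, phase=(6,14,4,13) → FL=S FR=W RL=S RR=W
cmd 3: advance +3 → t=34, phase=(9,1,7,0) → FL=W FR=S RL=S RR=S
cmd 4: advance +11 → t=45, phase=(4,12,2,11) → FL=S FR=W RL=S RR=W
cmd 5: advance +14 → t=59, phase=(2,10,0,9) → FL=S FR=W RL=S RR=W
cmd 6: advance +2 → t=61, phase=(4,12,2,11) → FL=S FR=W RL=S RR=W

after cmd 1 (t=18): FL=W FR=S RL=S RR=S
after cmd 2 (t=31): FL=S FR=W RL=S RR=W
after cmd 3 (t=34): FL=W FR=S RL=S RR=S
after cmd 4 (t=45): FL=S FR=W RL=S RR=W
after cmd 5 (t=59): FL=S FR=W RL=S RR=W
after cmd 6 (t=61): FL=S FR=W RL=S RR=W


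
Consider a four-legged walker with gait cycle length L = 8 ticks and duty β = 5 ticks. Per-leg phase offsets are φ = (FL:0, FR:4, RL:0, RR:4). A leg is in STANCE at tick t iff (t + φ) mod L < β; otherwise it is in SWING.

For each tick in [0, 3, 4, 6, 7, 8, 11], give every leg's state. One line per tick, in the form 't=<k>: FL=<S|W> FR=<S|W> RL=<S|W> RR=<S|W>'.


t=0: phase=(0,4,0,4) vs β=5 → FL=S FR=S RL=S RR=S
t=3: phase=(3,7,3,7) vs β=5 → FL=S FR=W RL=S RR=W
t=4: phase=(4,0,4,0) vs β=5 → FL=S FR=S RL=S RR=S
t=6: phase=(6,2,6,2) vs β=5 → FL=W FR=S RL=W RR=S
t=7: phase=(7,3,7,3) vs β=5 → FL=W FR=S RL=W RR=S
t=8: phase=(0,4,0,4) vs β=5 → FL=S FR=S RL=S RR=S
t=11: phase=(3,7,3,7) vs β=5 → FL=S FR=W RL=S RR=W

t=0: FL=S FR=S RL=S RR=S
t=3: FL=S FR=W RL=S RR=W
t=4: FL=S FR=S RL=S RR=S
t=6: FL=W FR=S RL=W RR=S
t=7: FL=W FR=S RL=W RR=S
t=8: FL=S FR=S RL=S RR=S
t=11: FL=S FR=W RL=S RR=W


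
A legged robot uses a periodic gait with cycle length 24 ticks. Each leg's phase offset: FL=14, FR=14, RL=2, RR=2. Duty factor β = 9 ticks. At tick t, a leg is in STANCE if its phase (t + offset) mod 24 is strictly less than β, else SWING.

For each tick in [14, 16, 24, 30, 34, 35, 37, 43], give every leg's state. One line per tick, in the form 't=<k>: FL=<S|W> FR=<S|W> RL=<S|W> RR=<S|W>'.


t=14: phase=(4,4,16,16) vs β=9 → FL=S FR=S RL=W RR=W
t=16: phase=(6,6,18,18) vs β=9 → FL=S FR=S RL=W RR=W
t=24: phase=(14,14,2,2) vs β=9 → FL=W FR=W RL=S RR=S
t=30: phase=(20,20,8,8) vs β=9 → FL=W FR=W RL=S RR=S
t=34: phase=(0,0,12,12) vs β=9 → FL=S FR=S RL=W RR=W
t=35: phase=(1,1,13,13) vs β=9 → FL=S FR=S RL=W RR=W
t=37: phase=(3,3,15,15) vs β=9 → FL=S FR=S RL=W RR=W
t=43: phase=(9,9,21,21) vs β=9 → FL=W FR=W RL=W RR=W

t=14: FL=S FR=S RL=W RR=W
t=16: FL=S FR=S RL=W RR=W
t=24: FL=W FR=W RL=S RR=S
t=30: FL=W FR=W RL=S RR=S
t=34: FL=S FR=S RL=W RR=W
t=35: FL=S FR=S RL=W RR=W
t=37: FL=S FR=S RL=W RR=W
t=43: FL=W FR=W RL=W RR=W


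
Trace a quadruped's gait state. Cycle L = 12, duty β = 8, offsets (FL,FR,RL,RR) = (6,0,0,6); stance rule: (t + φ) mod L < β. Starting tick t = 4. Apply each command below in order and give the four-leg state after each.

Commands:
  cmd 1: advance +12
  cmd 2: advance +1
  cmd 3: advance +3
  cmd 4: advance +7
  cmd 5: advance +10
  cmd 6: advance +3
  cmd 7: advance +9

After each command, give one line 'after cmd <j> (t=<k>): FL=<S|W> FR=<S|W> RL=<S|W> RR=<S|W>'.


start t=4: FL=W FR=S RL=S RR=W
cmd 1: advance +12 → t=16, phase=(10,4,4,10) → FL=W FR=S RL=S RR=W
cmd 2: advance +1 → t=17, phase=(11,5,5,11) → FL=W FR=S RL=S RR=W
cmd 3: advance +3 → t=20, phase=(2,8,8,2) → FL=S FR=W RL=W RR=S
cmd 4: advance +7 → t=27, phase=(9,3,3,9) → FL=W FR=S RL=S RR=W
cmd 5: advance +10 → t=37, phase=(7,1,1,7) → FL=S FR=S RL=S RR=S
cmd 6: advance +3 → t=40, phase=(10,4,4,10) → FL=W FR=S RL=S RR=W
cmd 7: advance +9 → t=49, phase=(7,1,1,7) → FL=S FR=S RL=S RR=S

after cmd 1 (t=16): FL=W FR=S RL=S RR=W
after cmd 2 (t=17): FL=W FR=S RL=S RR=W
after cmd 3 (t=20): FL=S FR=W RL=W RR=S
after cmd 4 (t=27): FL=W FR=S RL=S RR=W
after cmd 5 (t=37): FL=S FR=S RL=S RR=S
after cmd 6 (t=40): FL=W FR=S RL=S RR=W
after cmd 7 (t=49): FL=S FR=S RL=S RR=S


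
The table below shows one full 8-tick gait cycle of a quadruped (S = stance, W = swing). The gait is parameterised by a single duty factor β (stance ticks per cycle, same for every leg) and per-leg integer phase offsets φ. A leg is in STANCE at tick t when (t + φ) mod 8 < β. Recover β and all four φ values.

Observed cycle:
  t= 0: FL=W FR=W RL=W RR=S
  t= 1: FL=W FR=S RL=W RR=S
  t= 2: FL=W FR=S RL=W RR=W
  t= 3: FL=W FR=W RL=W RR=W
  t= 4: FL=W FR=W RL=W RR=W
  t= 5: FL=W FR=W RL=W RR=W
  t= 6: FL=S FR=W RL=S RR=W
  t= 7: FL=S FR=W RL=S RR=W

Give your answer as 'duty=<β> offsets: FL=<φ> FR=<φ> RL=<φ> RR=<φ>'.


duty=2 offsets: FL=2 FR=7 RL=2 RR=0

duty β = stance ticks per leg = 2
FL: stance ticks = 2; W→S at t=6 → φ=2
FR: stance ticks = 2; W→S at t=1 → φ=7
RL: stance ticks = 2; W→S at t=6 → φ=2
RR: stance ticks = 2; W→S at t=0 → φ=0


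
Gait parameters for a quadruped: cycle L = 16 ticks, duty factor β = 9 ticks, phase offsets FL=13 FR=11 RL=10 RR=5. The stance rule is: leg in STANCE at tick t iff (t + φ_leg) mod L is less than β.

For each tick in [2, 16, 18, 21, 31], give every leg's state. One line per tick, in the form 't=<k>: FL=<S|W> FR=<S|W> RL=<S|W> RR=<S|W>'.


t=2: FL=W FR=W RL=W RR=S
t=16: FL=W FR=W RL=W RR=S
t=18: FL=W FR=W RL=W RR=S
t=21: FL=S FR=S RL=W RR=W
t=31: FL=W FR=W RL=W RR=S

t=2: phase=(15,13,12,7) vs β=9 → FL=W FR=W RL=W RR=S
t=16: phase=(13,11,10,5) vs β=9 → FL=W FR=W RL=W RR=S
t=18: phase=(15,13,12,7) vs β=9 → FL=W FR=W RL=W RR=S
t=21: phase=(2,0,15,10) vs β=9 → FL=S FR=S RL=W RR=W
t=31: phase=(12,10,9,4) vs β=9 → FL=W FR=W RL=W RR=S


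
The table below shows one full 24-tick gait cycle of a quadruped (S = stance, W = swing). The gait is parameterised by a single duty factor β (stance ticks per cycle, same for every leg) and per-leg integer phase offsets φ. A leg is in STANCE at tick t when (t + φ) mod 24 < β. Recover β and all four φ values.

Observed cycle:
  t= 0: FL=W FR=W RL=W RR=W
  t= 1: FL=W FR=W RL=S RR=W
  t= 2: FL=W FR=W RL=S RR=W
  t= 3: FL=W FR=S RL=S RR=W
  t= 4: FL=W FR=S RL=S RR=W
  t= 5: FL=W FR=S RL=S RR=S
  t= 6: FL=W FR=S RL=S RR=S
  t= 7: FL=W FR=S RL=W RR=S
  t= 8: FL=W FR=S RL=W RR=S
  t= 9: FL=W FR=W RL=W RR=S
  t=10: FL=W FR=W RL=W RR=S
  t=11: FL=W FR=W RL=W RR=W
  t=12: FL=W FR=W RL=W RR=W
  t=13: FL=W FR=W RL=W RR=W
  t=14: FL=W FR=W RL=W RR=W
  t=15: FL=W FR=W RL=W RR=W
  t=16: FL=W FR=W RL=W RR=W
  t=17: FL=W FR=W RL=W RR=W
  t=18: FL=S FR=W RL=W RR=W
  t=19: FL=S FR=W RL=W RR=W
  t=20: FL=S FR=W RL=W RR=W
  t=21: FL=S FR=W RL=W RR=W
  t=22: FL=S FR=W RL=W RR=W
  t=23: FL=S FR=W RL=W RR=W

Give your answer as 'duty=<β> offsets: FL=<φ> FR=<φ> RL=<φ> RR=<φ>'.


duty=6 offsets: FL=6 FR=21 RL=23 RR=19

duty β = stance ticks per leg = 6
FL: stance ticks = 6; W→S at t=18 → φ=6
FR: stance ticks = 6; W→S at t=3 → φ=21
RL: stance ticks = 6; W→S at t=1 → φ=23
RR: stance ticks = 6; W→S at t=5 → φ=19


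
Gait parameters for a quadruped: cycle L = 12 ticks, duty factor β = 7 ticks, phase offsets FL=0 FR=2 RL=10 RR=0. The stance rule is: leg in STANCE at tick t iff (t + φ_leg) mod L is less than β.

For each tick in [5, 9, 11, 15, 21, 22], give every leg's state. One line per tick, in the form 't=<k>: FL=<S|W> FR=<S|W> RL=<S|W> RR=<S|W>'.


t=5: phase=(5,7,3,5) vs β=7 → FL=S FR=W RL=S RR=S
t=9: phase=(9,11,7,9) vs β=7 → FL=W FR=W RL=W RR=W
t=11: phase=(11,1,9,11) vs β=7 → FL=W FR=S RL=W RR=W
t=15: phase=(3,5,1,3) vs β=7 → FL=S FR=S RL=S RR=S
t=21: phase=(9,11,7,9) vs β=7 → FL=W FR=W RL=W RR=W
t=22: phase=(10,0,8,10) vs β=7 → FL=W FR=S RL=W RR=W

t=5: FL=S FR=W RL=S RR=S
t=9: FL=W FR=W RL=W RR=W
t=11: FL=W FR=S RL=W RR=W
t=15: FL=S FR=S RL=S RR=S
t=21: FL=W FR=W RL=W RR=W
t=22: FL=W FR=S RL=W RR=W


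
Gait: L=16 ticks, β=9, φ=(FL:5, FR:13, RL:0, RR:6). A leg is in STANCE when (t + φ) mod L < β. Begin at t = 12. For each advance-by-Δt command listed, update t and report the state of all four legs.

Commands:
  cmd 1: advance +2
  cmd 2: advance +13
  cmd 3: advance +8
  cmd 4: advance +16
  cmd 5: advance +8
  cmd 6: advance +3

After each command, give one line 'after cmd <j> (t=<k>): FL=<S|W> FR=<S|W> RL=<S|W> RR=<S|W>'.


start t=12: FL=S FR=W RL=W RR=S
cmd 1: advance +2 → t=14, phase=(3,11,14,4) → FL=S FR=W RL=W RR=S
cmd 2: advance +13 → t=27, phase=(0,8,11,1) → FL=S FR=S RL=W RR=S
cmd 3: advance +8 → t=35, phase=(8,0,3,9) → FL=S FR=S RL=S RR=W
cmd 4: advance +16 → t=51, phase=(8,0,3,9) → FL=S FR=S RL=S RR=W
cmd 5: advance +8 → t=59, phase=(0,8,11,1) → FL=S FR=S RL=W RR=S
cmd 6: advance +3 → t=62, phase=(3,11,14,4) → FL=S FR=W RL=W RR=S

after cmd 1 (t=14): FL=S FR=W RL=W RR=S
after cmd 2 (t=27): FL=S FR=S RL=W RR=S
after cmd 3 (t=35): FL=S FR=S RL=S RR=W
after cmd 4 (t=51): FL=S FR=S RL=S RR=W
after cmd 5 (t=59): FL=S FR=S RL=W RR=S
after cmd 6 (t=62): FL=S FR=W RL=W RR=S


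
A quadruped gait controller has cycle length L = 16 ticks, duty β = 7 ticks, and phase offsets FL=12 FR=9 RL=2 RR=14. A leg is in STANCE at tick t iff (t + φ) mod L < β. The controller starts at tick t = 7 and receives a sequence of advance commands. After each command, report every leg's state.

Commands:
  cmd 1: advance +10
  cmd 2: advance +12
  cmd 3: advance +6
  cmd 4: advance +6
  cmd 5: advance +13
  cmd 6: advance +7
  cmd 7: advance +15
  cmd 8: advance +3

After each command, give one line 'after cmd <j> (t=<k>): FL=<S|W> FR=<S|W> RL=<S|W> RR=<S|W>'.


start t=7: FL=S FR=S RL=W RR=S
cmd 1: advance +10 → t=17, phase=(13,10,3,15) → FL=W FR=W RL=S RR=W
cmd 2: advance +12 → t=29, phase=(9,6,15,11) → FL=W FR=S RL=W RR=W
cmd 3: advance +6 → t=35, phase=(15,12,5,1) → FL=W FR=W RL=S RR=S
cmd 4: advance +6 → t=41, phase=(5,2,11,7) → FL=S FR=S RL=W RR=W
cmd 5: advance +13 → t=54, phase=(2,15,8,4) → FL=S FR=W RL=W RR=S
cmd 6: advance +7 → t=61, phase=(9,6,15,11) → FL=W FR=S RL=W RR=W
cmd 7: advance +15 → t=76, phase=(8,5,14,10) → FL=W FR=S RL=W RR=W
cmd 8: advance +3 → t=79, phase=(11,8,1,13) → FL=W FR=W RL=S RR=W

after cmd 1 (t=17): FL=W FR=W RL=S RR=W
after cmd 2 (t=29): FL=W FR=S RL=W RR=W
after cmd 3 (t=35): FL=W FR=W RL=S RR=S
after cmd 4 (t=41): FL=S FR=S RL=W RR=W
after cmd 5 (t=54): FL=S FR=W RL=W RR=S
after cmd 6 (t=61): FL=W FR=S RL=W RR=W
after cmd 7 (t=76): FL=W FR=S RL=W RR=W
after cmd 8 (t=79): FL=W FR=W RL=S RR=W


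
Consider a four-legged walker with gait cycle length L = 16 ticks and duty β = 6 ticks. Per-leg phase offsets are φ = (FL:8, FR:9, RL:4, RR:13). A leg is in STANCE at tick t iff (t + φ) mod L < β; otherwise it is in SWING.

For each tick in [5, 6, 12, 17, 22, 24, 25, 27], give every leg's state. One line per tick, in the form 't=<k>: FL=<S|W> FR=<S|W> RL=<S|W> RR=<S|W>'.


t=5: FL=W FR=W RL=W RR=S
t=6: FL=W FR=W RL=W RR=S
t=12: FL=S FR=S RL=S RR=W
t=17: FL=W FR=W RL=S RR=W
t=22: FL=W FR=W RL=W RR=S
t=24: FL=S FR=S RL=W RR=S
t=25: FL=S FR=S RL=W RR=W
t=27: FL=S FR=S RL=W RR=W

t=5: phase=(13,14,9,2) vs β=6 → FL=W FR=W RL=W RR=S
t=6: phase=(14,15,10,3) vs β=6 → FL=W FR=W RL=W RR=S
t=12: phase=(4,5,0,9) vs β=6 → FL=S FR=S RL=S RR=W
t=17: phase=(9,10,5,14) vs β=6 → FL=W FR=W RL=S RR=W
t=22: phase=(14,15,10,3) vs β=6 → FL=W FR=W RL=W RR=S
t=24: phase=(0,1,12,5) vs β=6 → FL=S FR=S RL=W RR=S
t=25: phase=(1,2,13,6) vs β=6 → FL=S FR=S RL=W RR=W
t=27: phase=(3,4,15,8) vs β=6 → FL=S FR=S RL=W RR=W
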